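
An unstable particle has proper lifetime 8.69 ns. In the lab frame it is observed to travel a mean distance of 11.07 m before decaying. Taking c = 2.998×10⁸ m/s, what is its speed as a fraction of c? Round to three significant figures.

0.973c

Lab distance = (lab lifetime)·v = γτ·βc, so βγ = d/(cτ) = 11.07/(2.998×10⁸ × 8.690×10^-9) = 4.2491.
With βγ = 4.2491: γ² = 1 + (βγ)² = 19.0549, and β = (βγ)/γ = 4.2491/4.36519 = 0.973.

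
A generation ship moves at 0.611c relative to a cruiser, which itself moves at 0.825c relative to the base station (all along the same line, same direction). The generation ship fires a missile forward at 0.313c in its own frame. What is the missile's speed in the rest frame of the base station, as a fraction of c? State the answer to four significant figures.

Apply u = (u'+v)/(1+u'v) twice. Missile in the cruiser frame: (0.313+0.611)/(1+0.313·0.611) = 0.924/1.191243 = 0.77566c.
That velocity, transformed to the rest frame of the base station: (0.77566+0.825)/(1+0.77566·0.825) = 1.60066/1.6399195 = 0.97606c.

0.9761c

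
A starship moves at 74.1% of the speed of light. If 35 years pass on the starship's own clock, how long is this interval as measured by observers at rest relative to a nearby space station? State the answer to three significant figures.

With β = 0.741, γ = 1/√(1 − 0.741²) = 1/√0.450919 = 1.4892.
Time dilation: Δt = γ·Δτ = 1.4892 × 35 = 52.1 years.

52.1 years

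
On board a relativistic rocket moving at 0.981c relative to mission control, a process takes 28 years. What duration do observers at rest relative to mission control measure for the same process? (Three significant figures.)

Lorentz factor: γ = (1 − 0.962361)^(−1/2) = 5.1544.
Time dilation: Δt = γ·Δτ = 5.1544 × 28 = 144 years.

144 years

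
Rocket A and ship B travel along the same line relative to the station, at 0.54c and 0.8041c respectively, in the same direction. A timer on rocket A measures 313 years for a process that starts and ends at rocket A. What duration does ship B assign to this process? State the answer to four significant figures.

353.9 years

The velocity of rocket A relative to ship B is (0.54 − 0.8041)c / (1 − 0.54×0.8041) = −0.46678c; relative speed 0.46678c.
γ for this relative speed: γ = 1/√(1 − 0.217884) = 1.1307.
The clock on rocket A records proper time, so ship B measures Δt = γΔτ = 1.1307 × 313 = 353.9 years.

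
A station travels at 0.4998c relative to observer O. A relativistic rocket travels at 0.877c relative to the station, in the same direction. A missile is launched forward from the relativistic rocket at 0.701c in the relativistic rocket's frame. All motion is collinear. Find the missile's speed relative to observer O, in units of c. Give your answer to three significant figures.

Apply u = (u'+v)/(1+u'v) twice. Missile in the station frame: (0.701+0.877)/(1+0.701·0.877) = 1.578/1.614777 = 0.97722c.
That velocity, transformed to the rest frame of observer O: (0.97722+0.4998)/(1+0.97722·0.4998) = 1.47702/1.488414556 = 0.99234c.

0.992c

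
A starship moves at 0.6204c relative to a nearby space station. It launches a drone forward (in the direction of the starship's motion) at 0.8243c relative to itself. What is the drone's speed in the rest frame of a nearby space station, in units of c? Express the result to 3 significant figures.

0.956c

Relativistic velocity addition: u = (u' + v)/(1 + u'v/c²), with u' = 0.8243c and v = 0.6204c.
Numerator: 0.8243 + 0.6204 = 1.4447. Denominator: 1 + (0.8243)(0.6204) = 1.51139572.
u = 1.4447/1.51139572 = 0.95587, so the speed is 0.956c.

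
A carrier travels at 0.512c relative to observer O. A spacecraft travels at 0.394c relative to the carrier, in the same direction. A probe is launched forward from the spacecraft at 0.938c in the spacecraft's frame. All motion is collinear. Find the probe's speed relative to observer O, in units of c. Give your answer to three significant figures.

0.991c

First combine the probe and spacecraft (S''→S'): u₁ = (0.938 + 0.394)/(1 + 0.938×0.394) = 1.332/1.369572 = 0.97257.
Then combine with the carrier (S'→S): u = (0.97257 + 0.512)/(1 + 0.97257×0.512) = 1.48457/1.49795584 = 0.99106.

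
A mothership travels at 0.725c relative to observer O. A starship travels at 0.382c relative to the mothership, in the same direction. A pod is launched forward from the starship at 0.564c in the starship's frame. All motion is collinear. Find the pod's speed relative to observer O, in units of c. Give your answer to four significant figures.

Compose velocities in two stages. Stage 1 (into S'): u₁ = (0.564+0.382)/(1+0.564×0.382) = 0.77831.
Stage 2 (into S): u = (0.77831+0.725)/(1+0.77831×0.725) = 0.96103, so the speed is 0.9610c.

0.9610c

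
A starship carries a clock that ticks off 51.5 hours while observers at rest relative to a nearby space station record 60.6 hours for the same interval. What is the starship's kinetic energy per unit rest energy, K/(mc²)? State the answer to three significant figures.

γ = Δt/Δτ = 60.6/51.5 = 1.1767.
K/(mc²) = γ − 1 = 1.1767 − 1 = 0.177.

0.177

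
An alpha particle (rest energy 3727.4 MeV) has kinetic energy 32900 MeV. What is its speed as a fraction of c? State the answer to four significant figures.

0.9948c

K = (γ−1)mc², so γ = 1 + 32900/3727.4 = 9.8265.
Then v/c = √(1 − γ⁻²) = √(1 − 0.0103562) = √0.9896438 = 0.9948.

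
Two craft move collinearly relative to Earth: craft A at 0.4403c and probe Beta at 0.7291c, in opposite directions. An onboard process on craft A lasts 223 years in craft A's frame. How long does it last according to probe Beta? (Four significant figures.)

The velocity of craft A relative to probe Beta is (0.4403 + 0.7291)c / (1 + 0.4403×0.7291) = 0.88522c; relative speed 0.88522c.
At |u| = 0.88522c, γ = (1 − 0.783614)^(−1/2) = 2.1497.
The clock on craft A records proper time, so probe Beta measures Δt = γΔτ = 2.1497 × 223 = 479.4 years.

479.4 years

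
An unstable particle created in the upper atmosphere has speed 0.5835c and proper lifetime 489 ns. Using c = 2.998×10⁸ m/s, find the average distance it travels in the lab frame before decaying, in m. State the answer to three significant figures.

105 m

With β = 0.5835, γ = 1/√(1 − 0.5835²) = 1/√0.65952775 = 1.2314.
Lab-frame lifetime: Δt = γτ = 1.2314 × 489 ns = 602.15 ns.
Distance: d = vΔt = 0.5835 × 2.998×10⁸ m/s × 6.0215×10^-7 s = 105 m.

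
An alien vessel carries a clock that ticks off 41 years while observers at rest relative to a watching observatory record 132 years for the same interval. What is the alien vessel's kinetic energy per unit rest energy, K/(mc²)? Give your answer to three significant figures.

2.22

The time-dilation ratio gives γ = 132/41 = 3.21951.
K/(mc²) = γ − 1 = 3.21951 − 1 = 2.22.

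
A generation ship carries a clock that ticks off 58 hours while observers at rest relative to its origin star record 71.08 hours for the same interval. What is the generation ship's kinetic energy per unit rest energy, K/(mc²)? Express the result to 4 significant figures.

The time-dilation ratio gives γ = 71.08/58 = 1.22552.
Since K = (γ−1)mc², K/(mc²) = 1.22552 − 1 = 0.2255.

0.2255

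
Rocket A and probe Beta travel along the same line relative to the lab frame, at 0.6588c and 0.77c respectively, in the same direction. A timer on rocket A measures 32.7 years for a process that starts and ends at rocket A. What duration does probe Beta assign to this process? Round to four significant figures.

The velocity of rocket A relative to probe Beta is (0.6588 − 0.77)c / (1 − 0.6588×0.77) = −0.22568c; relative speed 0.22568c.
At |u| = 0.22568c, γ = (1 − 0.0509315)^(−1/2) = 1.0265.
The clock on rocket A records proper time, so probe Beta measures Δt = γΔτ = 1.0265 × 32.7 = 33.57 years.

33.57 years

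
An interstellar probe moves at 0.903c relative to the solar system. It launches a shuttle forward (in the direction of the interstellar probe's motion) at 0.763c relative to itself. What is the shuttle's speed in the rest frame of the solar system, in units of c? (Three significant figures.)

0.986c

Relativistic velocity addition: u = (u' + v)/(1 + u'v/c²), with u' = 0.763c and v = 0.903c.
Numerator: 0.763 + 0.903 = 1.666. Denominator: 1 + (0.763)(0.903) = 1.688989.
u = 1.666/1.688989 = 0.98639, so the speed is 0.986c.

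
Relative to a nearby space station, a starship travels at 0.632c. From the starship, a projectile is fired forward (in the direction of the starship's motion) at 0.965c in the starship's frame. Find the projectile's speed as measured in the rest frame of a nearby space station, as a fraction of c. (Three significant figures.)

In units of c, u = (u' + v)/(1 + u'v) with u' = 0.965 and v = 0.632.
Numerator: 0.965 + 0.632 = 1.597. Denominator: 1 + (0.965)(0.632) = 1.60988.
u = 1.597/1.60988 = 0.992, so the speed is 0.992c.

0.992c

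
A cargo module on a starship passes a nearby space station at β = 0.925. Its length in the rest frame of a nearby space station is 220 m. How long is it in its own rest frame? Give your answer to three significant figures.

With β = 0.925, γ = 1/√(1 − 0.925²) = 1/√0.144375 = 2.6318.
Proper length: L₀ = γ·L = 2.6318 × 220 = 579 m.

579 m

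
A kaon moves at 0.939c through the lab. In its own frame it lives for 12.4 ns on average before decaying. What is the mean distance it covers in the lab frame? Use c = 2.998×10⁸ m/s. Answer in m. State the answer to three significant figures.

γ = 1/√(1 − β²) = 1/√(1 − 0.881721) = 1/√0.118279 = 1/0.343917 = 2.9077.
Lab-frame lifetime: Δt = γτ = 2.9077 × 12.4 ns = 36.055 ns.
Distance: d = vΔt = 0.939 × 2.998×10⁸ m/s × 3.6055×10^-8 s = 10.1 m.

10.1 m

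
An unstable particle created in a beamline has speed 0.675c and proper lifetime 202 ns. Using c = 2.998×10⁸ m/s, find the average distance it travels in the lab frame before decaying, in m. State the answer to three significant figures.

55.4 m

β² = 0.455625, so γ = 1/√0.544375 = 1.3553.
Lab-frame lifetime: Δt = γτ = 1.3553 × 202 ns = 273.77 ns.
Distance: d = vΔt = 0.675 × 2.998×10⁸ m/s × 2.7377×10^-7 s = 55.4 m.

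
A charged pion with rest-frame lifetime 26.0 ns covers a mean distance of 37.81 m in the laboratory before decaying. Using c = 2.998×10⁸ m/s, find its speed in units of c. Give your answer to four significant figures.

0.9794c

Lab distance = (lab lifetime)·v = γτ·βc, so βγ = d/(cτ) = 37.81/(2.998×10⁸ × 2.600×10^-8) = 4.8507.
With βγ = 4.8507: γ² = 1 + (βγ)² = 24.5293, and β = (βγ)/γ = 4.8507/4.95271 = 0.9794.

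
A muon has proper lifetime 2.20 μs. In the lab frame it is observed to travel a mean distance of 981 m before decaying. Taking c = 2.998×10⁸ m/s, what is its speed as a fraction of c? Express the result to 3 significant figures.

Let x = d/(cτ) = 981.0 m / (2.998×10⁸ m/s × 2.200×10^-6 s) = 1.4874. Since d = βγcτ, x = βγ = β/√(1−β²).
Solving: β² = x²/(1+x²) = 2.21236/3.21236 = 0.688702, so β = 0.830.

0.830c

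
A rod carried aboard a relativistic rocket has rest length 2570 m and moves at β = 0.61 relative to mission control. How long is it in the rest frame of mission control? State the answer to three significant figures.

2040 m

β² = 0.3721, so γ = 1/√0.6279 = 1.262.
Length contraction: L = L₀/γ = 2570/1.262 = 2040 m.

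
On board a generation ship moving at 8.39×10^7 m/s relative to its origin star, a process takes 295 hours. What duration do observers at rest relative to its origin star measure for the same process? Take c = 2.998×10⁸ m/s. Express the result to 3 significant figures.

β = v/c = (8.39×10^7 m/s)/(2.998×10⁸ m/s) = 0.279853.
β² = 0.0783177, so γ = 1/√0.9216823 = 1.0416.
Time dilation: Δt = γ·Δτ = 1.0416 × 295 = 307 hours.

307 hours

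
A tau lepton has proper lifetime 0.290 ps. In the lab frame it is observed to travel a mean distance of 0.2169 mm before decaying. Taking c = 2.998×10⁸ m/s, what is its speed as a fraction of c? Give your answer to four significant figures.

d = βγcτ ⇒ βγ = d/(cτ) = 2.169×10^-4 m / (8.6942×10^-5 m) = 2.4948.
β = (βγ)/√(1+(βγ)²) = 2.4948/√7.22403 = 0.9282.

0.9282c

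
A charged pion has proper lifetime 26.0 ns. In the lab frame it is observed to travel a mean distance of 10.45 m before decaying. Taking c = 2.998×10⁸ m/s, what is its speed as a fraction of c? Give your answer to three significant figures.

0.802c

Lab distance = (lab lifetime)·v = γτ·βc, so βγ = d/(cτ) = 10.45/(2.998×10⁸ × 2.600×10^-8) = 1.3406.
With βγ = 1.3406: γ² = 1 + (βγ)² = 2.79721, and β = (βγ)/γ = 1.3406/1.67249 = 0.802.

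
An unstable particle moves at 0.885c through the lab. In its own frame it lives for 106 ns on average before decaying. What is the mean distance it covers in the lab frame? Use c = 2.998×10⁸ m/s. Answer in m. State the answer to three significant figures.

Lorentz factor: γ = (1 − 0.783225)^(−1/2) = 2.1478.
Lab-frame lifetime: Δt = γτ = 2.1478 × 106 ns = 227.67 ns.
Distance: d = vΔt = 0.885 × 2.998×10⁸ m/s × 2.2767×10^-7 s = 60.4 m.

60.4 m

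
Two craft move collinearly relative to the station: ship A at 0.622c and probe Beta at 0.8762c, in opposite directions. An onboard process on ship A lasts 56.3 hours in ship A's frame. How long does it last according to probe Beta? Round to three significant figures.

Transform ship A's velocity into probe Beta's frame: (0.622 + 0.8762)/(1 + 0.622·0.8762) = 1.4982/1.5449964, so the relative speed is 0.96971c.
At |u| = 0.96971c, γ = (1 − 0.940337)^(−1/2) = 4.094.
Ship A's interval is proper; time dilation gives Δt_B = γΔτ = 4.094 × 56.3 hours = 230 hours.

230 hours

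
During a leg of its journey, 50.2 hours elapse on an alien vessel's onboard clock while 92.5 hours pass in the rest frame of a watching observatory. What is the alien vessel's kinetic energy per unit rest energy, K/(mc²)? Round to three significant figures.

The time-dilation ratio gives γ = 92.5/50.2 = 1.84263.
K/(mc²) = γ − 1 = 1.84263 − 1 = 0.843.

0.843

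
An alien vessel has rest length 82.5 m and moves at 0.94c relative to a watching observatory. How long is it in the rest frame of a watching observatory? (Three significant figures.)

28.1 m

Lorentz factor: γ = (1 − 0.8836)^(−1/2) = 2.9311.
Along the direction of motion the measured length is L₀/γ = 82.5/2.9311 = 28.1 m.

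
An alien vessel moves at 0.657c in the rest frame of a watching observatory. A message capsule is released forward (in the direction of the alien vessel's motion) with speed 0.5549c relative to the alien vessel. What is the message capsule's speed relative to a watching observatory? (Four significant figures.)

0.8881c

In units of c, u = (u' + v)/(1 + u'v) with u' = 0.5549 and v = 0.657.
Numerator: 0.5549 + 0.657 = 1.2119. Denominator: 1 + (0.5549)(0.657) = 1.3645693.
u = 1.2119/1.3645693 = 0.88812, so the speed is 0.8881c.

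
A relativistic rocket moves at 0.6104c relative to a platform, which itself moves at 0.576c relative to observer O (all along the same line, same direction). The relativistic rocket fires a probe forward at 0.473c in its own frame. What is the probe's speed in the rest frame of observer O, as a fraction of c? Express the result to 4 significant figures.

First combine the probe and relativistic rocket (S''→S'): u₁ = (0.473 + 0.6104)/(1 + 0.473×0.6104) = 1.0834/1.2887192 = 0.84068.
Then combine with the platform (S'→S): u = (0.84068 + 0.576)/(1 + 0.84068×0.576) = 1.41668/1.48423168 = 0.95449.

0.9545c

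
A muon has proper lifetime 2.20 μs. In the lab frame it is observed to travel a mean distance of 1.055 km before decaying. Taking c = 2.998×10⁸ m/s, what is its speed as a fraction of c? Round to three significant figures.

Lab distance = (lab lifetime)·v = γτ·βc, so βγ = d/(cτ) = 1055/(2.998×10⁸ × 2.200×10^-6) = 1.5996.
With βγ = 1.5996: γ² = 1 + (βγ)² = 3.55872, and β = (βγ)/γ = 1.5996/1.88646 = 0.848.

0.848c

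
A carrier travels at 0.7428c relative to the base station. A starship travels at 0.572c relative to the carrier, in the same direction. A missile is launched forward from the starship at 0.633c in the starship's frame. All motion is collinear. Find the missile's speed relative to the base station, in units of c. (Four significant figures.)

0.9821c

Compose velocities in two stages. Stage 1 (into S'): u₁ = (0.633+0.572)/(1+0.633×0.572) = 0.88468.
Stage 2 (into S): u = (0.88468+0.7428)/(1+0.88468×0.7428) = 0.9821, so the speed is 0.9821c.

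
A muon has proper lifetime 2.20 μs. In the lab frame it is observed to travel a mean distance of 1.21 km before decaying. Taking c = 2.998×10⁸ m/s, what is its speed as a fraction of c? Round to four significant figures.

d = βγcτ ⇒ βγ = d/(cτ) = 1210 m / (659.56 m) = 1.8346.
β = (βγ)/√(1+(βγ)²) = 1.8346/√4.36576 = 0.8780.

0.8780c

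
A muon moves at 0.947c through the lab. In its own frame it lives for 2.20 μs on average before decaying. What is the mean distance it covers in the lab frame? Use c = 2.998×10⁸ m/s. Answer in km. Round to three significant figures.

1.94 km

With β = 0.947, γ = 1/√(1 − 0.947²) = 1/√0.103191 = 3.113.
Lab-frame lifetime: Δt = γτ = 3.113 × 2.20 μs = 6.8486 μs.
Distance: d = vΔt = 0.947 × 2.998×10⁸ m/s × 6.8486×10^-6 s = 1940 m = 1.94 km.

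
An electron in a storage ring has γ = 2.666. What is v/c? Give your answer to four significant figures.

0.9270

β = √(1 − 1/γ²) = √(1 − 1/7.107556) = √0.859305 = 0.9270.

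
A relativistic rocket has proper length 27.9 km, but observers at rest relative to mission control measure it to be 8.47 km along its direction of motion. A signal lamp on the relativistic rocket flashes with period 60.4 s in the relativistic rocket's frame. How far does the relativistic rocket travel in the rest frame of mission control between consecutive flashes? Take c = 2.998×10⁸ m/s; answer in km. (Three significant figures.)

5.68×10^7 km

Length contraction gives γ = L₀/L = 27.9/8.47 = 3.29398.
β = √(1 − 1/γ²) = 0.9528. Lab-frame period = γτ = 3.29398×60.4 s = 198.96 s. Distance = βc × γτ = 0.9528 × 2.998×10⁸ m/s × 198.96 s = 5.6833×10^10 m = 5.68×10^7 km.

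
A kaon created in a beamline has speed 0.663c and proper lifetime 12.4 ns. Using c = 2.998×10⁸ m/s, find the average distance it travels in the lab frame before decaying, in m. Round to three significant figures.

Lorentz factor: γ = (1 − 0.439569)^(−1/2) = 1.3358.
Lab-frame lifetime: Δt = γτ = 1.3358 × 12.4 ns = 16.564 ns.
Distance: d = vΔt = 0.663 × 2.998×10⁸ m/s × 1.6564×10^-8 s = 3.29 m.

3.29 m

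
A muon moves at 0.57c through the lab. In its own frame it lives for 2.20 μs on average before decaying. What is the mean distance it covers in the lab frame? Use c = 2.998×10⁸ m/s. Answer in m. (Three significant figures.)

458 m

Lorentz factor: γ = (1 − 0.3249)^(−1/2) = 1.2171.
Lab-frame lifetime: Δt = γτ = 1.2171 × 2.20 μs = 2.6776 μs.
Distance: d = vΔt = 0.57 × 2.998×10⁸ m/s × 2.6776×10^-6 s = 458 m.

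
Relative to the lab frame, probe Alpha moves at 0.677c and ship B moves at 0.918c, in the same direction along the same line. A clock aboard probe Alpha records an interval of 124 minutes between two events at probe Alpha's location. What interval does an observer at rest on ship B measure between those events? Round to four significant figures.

The velocity of probe Alpha relative to ship B is (0.677 − 0.918)c / (1 − 0.677×0.918) = −0.6367c; relative speed 0.6367c.
At |u| = 0.6367c, γ = (1 − 0.405387)^(−1/2) = 1.2968.
Probe Alpha's interval is proper; time dilation gives Δt_B = γΔτ = 1.2968 × 124 minutes = 160.8 minutes.

160.8 minutes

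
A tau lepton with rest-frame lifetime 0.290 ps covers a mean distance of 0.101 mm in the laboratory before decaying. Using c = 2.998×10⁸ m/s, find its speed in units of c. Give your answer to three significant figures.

d = βγcτ ⇒ βγ = d/(cτ) = 1.010×10^-4 m / (8.6942×10^-5 m) = 1.1617.
β = (βγ)/√(1+(βγ)²) = 1.1617/√2.34955 = 0.758.

0.758c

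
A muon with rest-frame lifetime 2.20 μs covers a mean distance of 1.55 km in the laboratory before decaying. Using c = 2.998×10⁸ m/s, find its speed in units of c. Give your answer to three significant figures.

Lab distance = (lab lifetime)·v = γτ·βc, so βγ = d/(cτ) = 1550/(2.998×10⁸ × 2.200×10^-6) = 2.3501.
With βγ = 2.3501: γ² = 1 + (βγ)² = 6.52297, and β = (βγ)/γ = 2.3501/2.55401 = 0.920.

0.920c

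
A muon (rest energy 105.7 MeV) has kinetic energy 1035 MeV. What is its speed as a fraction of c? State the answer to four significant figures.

γ = 1 + K/(mc²) = 1 + 1035/105.7 = 10.792.
β = √(1 − 1/γ²) = √(1 − 0.0085861) = √0.9914139 = 0.9957.

0.9957c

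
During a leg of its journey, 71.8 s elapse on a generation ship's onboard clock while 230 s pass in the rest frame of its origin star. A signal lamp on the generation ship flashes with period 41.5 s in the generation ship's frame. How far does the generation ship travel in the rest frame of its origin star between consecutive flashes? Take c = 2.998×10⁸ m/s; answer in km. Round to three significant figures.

3.79×10^7 km

From Δt = γΔτ: γ = 230/71.8 = 3.20334.
β = √(1 − 1/γ²) = 0.95002. Lab-frame period = γτ = 3.20334×41.5 s = 132.94 s. Distance = βc × γτ = 0.95002 × 2.998×10⁸ m/s × 132.94 s = 3.7863×10^10 m = 3.79×10^7 km.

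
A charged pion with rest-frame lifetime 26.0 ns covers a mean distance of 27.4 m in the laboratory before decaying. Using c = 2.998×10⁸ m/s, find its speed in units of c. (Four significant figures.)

0.9618c

Lab distance = (lab lifetime)·v = γτ·βc, so βγ = d/(cτ) = 27.40/(2.998×10⁸ × 2.600×10^-8) = 3.5152.
With βγ = 3.5152: γ² = 1 + (βγ)² = 13.3566, and β = (βγ)/γ = 3.5152/3.65467 = 0.9618.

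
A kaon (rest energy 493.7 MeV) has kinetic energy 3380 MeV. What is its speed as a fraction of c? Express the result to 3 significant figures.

K = (γ−1)mc², so γ = 1 + 3380/493.7 = 7.8463.
Then v/c = √(1 − γ⁻²) = √(1 − 0.0162431) = √0.9837569 = 0.992.

0.992c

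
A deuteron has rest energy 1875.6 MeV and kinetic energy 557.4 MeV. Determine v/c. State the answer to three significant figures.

K = (γ−1)mc², so γ = 1 + 557.4/1875.6 = 1.2972.
Then v/c = √(1 − γ⁻²) = √(1 − 0.594273) = √0.405727 = 0.637.

0.637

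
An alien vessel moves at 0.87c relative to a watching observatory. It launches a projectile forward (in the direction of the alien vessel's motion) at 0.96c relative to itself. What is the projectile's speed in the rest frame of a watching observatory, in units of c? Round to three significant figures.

In units of c, u = (u' + v)/(1 + u'v) with u' = 0.96 and v = 0.87.
Numerator: 0.96 + 0.87 = 1.83. Denominator: 1 + (0.96)(0.87) = 1.8352.
u = 1.83/1.8352 = 0.99717, so the speed is 0.997c.

0.997c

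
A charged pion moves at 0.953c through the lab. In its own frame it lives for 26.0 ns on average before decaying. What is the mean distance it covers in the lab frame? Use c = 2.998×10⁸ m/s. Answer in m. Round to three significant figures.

γ = 1/√(1 − β²) = 1/√(1 − 0.908209) = 1/√0.091791 = 1/0.30297 = 3.3007.
Lab-frame lifetime: Δt = γτ = 3.3007 × 26.0 ns = 85.818 ns.
Distance: d = vΔt = 0.953 × 2.998×10⁸ m/s × 8.5818×10^-8 s = 24.5 m.

24.5 m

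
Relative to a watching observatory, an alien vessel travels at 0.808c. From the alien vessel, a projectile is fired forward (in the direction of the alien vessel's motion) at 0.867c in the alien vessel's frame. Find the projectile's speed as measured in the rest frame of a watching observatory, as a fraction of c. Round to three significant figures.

Relativistic velocity addition: u = (u' + v)/(1 + u'v/c²), with u' = 0.867c and v = 0.808c.
Numerator: 0.867 + 0.808 = 1.675. Denominator: 1 + (0.867)(0.808) = 1.700536.
u = 1.675/1.700536 = 0.98498, so the speed is 0.985c.

0.985c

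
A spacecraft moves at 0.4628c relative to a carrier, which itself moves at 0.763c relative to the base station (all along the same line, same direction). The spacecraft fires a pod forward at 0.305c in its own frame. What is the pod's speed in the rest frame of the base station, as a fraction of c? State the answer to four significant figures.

Compose velocities in two stages. Stage 1 (into S'): u₁ = (0.305+0.4628)/(1+0.305×0.4628) = 0.67283.
Stage 2 (into S): u = (0.67283+0.763)/(1+0.67283×0.763) = 0.94876, so the speed is 0.9488c.

0.9488c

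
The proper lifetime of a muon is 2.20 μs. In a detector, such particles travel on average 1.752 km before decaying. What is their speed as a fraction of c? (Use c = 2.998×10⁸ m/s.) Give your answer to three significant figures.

0.936c

Lab distance = (lab lifetime)·v = γτ·βc, so βγ = d/(cτ) = 1752/(2.998×10⁸ × 2.200×10^-6) = 2.6563.
With βγ = 2.6563: γ² = 1 + (βγ)² = 8.05593, and β = (βγ)/γ = 2.6563/2.8383 = 0.936.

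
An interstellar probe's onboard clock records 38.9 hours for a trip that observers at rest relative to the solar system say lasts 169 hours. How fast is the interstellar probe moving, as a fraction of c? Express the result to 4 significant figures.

γ = Δt/Δτ = 169/38.9 = 4.3445.
β = √(1 − 1/γ²) = √(1 − 0.052981) = √0.947019 = 0.9731.

0.9731c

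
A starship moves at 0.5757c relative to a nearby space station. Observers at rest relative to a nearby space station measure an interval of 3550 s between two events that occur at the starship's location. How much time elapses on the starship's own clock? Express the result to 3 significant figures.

2900 s

With β = 0.5757, γ = 1/√(1 − 0.5757²) = 1/√0.66856951 = 1.223.
The starship's clock runs slow as seen from a nearby space station, so Δτ = Δt/γ = 3550/1.223 = 2900 s.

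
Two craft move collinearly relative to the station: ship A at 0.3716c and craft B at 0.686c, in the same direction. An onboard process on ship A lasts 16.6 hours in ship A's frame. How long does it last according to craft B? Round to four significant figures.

Transform ship A's velocity into craft B's frame: (0.3716 − 0.686)/(1 − 0.3716·0.686) = −0.3144/0.7450824, so the relative speed is 0.42197c.
At |u| = 0.42197c, γ = (1 − 0.178059)^(−1/2) = 1.103.
The clock on ship A records proper time, so craft B measures Δt = γΔτ = 1.103 × 16.6 = 18.31 hours.

18.31 hours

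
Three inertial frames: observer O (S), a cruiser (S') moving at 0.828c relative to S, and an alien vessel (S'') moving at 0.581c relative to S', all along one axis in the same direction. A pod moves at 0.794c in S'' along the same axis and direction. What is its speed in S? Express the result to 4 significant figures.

Apply u = (u'+v)/(1+u'v) twice. Pod in the cruiser frame: (0.794+0.581)/(1+0.794·0.581) = 1.375/1.461314 = 0.94093c.
That velocity, transformed to the rest frame of observer O: (0.94093+0.828)/(1+0.94093·0.828) = 1.76893/1.77909004 = 0.99429c.

0.9943c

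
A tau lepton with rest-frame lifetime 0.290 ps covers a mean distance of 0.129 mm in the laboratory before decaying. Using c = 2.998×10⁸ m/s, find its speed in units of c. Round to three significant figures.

0.829c

d = βγcτ ⇒ βγ = d/(cτ) = 1.290×10^-4 m / (8.6942×10^-5 m) = 1.4837.
β = (βγ)/√(1+(βγ)²) = 1.4837/√3.20137 = 0.829.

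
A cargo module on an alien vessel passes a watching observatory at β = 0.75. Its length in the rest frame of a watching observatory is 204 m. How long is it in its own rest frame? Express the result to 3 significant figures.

308 m

With β = 0.75, γ = 1/√(1 − 0.75²) = 1/√0.4375 = 1.5119.
Proper length: L₀ = γ·L = 1.5119 × 204 = 308 m.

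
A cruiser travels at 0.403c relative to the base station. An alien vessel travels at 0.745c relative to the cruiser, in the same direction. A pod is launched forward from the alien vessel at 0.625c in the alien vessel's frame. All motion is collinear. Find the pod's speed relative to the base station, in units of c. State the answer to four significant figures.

0.9717c

Apply u = (u'+v)/(1+u'v) twice. Pod in the cruiser frame: (0.625+0.745)/(1+0.625·0.745) = 1.37/1.465625 = 0.93475c.
That velocity, transformed to the rest frame of the base station: (0.93475+0.403)/(1+0.93475·0.403) = 1.33775/1.37670425 = 0.9717c.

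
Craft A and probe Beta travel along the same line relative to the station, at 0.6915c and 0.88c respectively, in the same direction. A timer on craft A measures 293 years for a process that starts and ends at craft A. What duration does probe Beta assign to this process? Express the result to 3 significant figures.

The velocity of craft A relative to probe Beta is (0.6915 − 0.88)c / (1 − 0.6915×0.88) = −0.48151c; relative speed 0.48151c.
At |u| = 0.48151c, γ = (1 − 0.231852)^(−1/2) = 1.141.
The clock on craft A records proper time, so probe Beta measures Δt = γΔτ = 1.141 × 293 = 334 years.

334 years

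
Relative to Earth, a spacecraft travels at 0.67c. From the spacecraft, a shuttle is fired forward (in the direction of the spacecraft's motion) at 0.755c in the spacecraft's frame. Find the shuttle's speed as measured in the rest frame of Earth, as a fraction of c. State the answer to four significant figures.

Relativistic velocity addition: u = (u' + v)/(1 + u'v/c²), with u' = 0.755c and v = 0.67c.
Numerator: 0.755 + 0.67 = 1.425. Denominator: 1 + (0.755)(0.67) = 1.50585.
u = 1.425/1.50585 = 0.94631, so the speed is 0.9463c.

0.9463c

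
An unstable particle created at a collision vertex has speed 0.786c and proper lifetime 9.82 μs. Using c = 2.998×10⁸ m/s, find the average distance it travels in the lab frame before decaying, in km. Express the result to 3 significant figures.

β² = 0.617796, so γ = 1/√0.382204 = 1.6175.
Lab-frame lifetime: Δt = γτ = 1.6175 × 9.82 μs = 15.884 μs.
Distance: d = vΔt = 0.786 × 2.998×10⁸ m/s × 1.5884×10^-5 s = 3740 m = 3.74 km.

3.74 km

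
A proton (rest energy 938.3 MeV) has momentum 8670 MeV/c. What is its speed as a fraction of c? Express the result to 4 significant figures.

0.9942c

pc/(mc²) = 8670/938.3 = 9.2401 = βγ = β/√(1−β²).
So β² = x²/(1 + x²) with x = 9.2401: x² = 85.3794, β² = 85.3794/86.3794 = 0.988423, β = 0.9942.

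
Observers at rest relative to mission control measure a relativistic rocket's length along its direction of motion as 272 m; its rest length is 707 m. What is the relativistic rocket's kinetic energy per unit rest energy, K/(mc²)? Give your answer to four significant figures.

1.599

Length contraction gives γ = L₀/L = 707/272 = 2.59926.
Since K = (γ−1)mc², K/(mc²) = 2.59926 − 1 = 1.599.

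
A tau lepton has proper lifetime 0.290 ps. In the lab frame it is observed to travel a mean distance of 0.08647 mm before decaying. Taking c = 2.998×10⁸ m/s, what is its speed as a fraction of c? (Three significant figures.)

Let x = d/(cτ) = 8.647×10^-5 m / (2.998×10⁸ m/s × 2.900×10^-13 s) = 0.99457. Since d = βγcτ, x = βγ = β/√(1−β²).
Solving: β² = x²/(1+x²) = 0.989169/1.989169 = 0.497278, so β = 0.705.

0.705c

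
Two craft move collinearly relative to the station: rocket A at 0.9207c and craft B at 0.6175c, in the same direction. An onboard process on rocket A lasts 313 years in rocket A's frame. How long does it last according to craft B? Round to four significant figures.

Speed of rocket A in craft B's frame: u = (v_A − v_B)/(1 − v_A v_B/c²) = (0.9207 − 0.6175)/(1 − 0.9207×0.6175) = 0.3032/0.43146775 = 0.70272; |u| = 0.70272c.
At |u| = 0.70272c, γ = (1 − 0.493815)^(−1/2) = 1.4055.
The clock on rocket A records proper time, so craft B measures Δt = γΔτ = 1.4055 × 313 = 439.9 years.

439.9 years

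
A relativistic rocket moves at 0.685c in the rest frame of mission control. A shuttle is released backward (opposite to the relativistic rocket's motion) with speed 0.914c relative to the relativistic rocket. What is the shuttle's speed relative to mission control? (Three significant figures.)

Relativistic velocity addition: u = (u' + v)/(1 + u'v/c²), with u' = −0.914c and v = 0.685c.
Numerator: −0.914 + 0.685 = −0.229. Denominator: 1 + (−0.914)(0.685) = 0.37391.
u = −0.229/0.37391 = −0.61245, so the speed is 0.612c.

0.612c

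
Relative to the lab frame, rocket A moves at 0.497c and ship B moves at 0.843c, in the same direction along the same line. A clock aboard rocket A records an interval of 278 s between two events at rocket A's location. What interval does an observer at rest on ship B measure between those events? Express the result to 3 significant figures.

346 s

Speed of rocket A in ship B's frame: u = (v_A − v_B)/(1 − v_A v_B/c²) = (0.497 − 0.843)/(1 − 0.497×0.843) = −0.346/0.581029 = −0.5955; |u| = 0.5955c.
γ for this relative speed: γ = 1/√(1 − 0.35462) = 1.2448.
Rocket A's interval is proper; time dilation gives Δt_B = γΔτ = 1.2448 × 278 s = 346 s.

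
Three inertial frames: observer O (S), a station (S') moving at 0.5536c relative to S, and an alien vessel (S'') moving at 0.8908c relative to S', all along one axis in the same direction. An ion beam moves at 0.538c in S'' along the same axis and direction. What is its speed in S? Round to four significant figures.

Compose velocities in two stages. Stage 1 (into S'): u₁ = (0.538+0.8908)/(1+0.538×0.8908) = 0.96589.
Stage 2 (into S): u = (0.96589+0.5536)/(1+0.96589×0.5536) = 0.99008, so the speed is 0.9901c.

0.9901c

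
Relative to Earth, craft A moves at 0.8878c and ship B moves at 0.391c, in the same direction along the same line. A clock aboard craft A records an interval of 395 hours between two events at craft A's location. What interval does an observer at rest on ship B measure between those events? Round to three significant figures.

Speed of craft A in ship B's frame: u = (v_A − v_B)/(1 − v_A v_B/c²) = (0.8878 − 0.391)/(1 − 0.8878×0.391) = 0.4968/0.6528702 = 0.76095; |u| = 0.76095c.
At |u| = 0.76095c, γ = (1 − 0.579045)^(−1/2) = 1.5413.
Craft A's interval is proper; time dilation gives Δt_B = γΔτ = 1.5413 × 395 hours = 609 hours.

609 hours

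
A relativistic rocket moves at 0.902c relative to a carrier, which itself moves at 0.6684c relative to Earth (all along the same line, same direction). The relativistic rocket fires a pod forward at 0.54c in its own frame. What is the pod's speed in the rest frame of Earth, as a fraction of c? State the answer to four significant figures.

Apply u = (u'+v)/(1+u'v) twice. Pod in the carrier frame: (0.54+0.902)/(1+0.54·0.902) = 1.442/1.48708 = 0.96969c.
That velocity, transformed to the rest frame of Earth: (0.96969+0.6684)/(1+0.96969·0.6684) = 1.63809/1.648140796 = 0.9939c.

0.9939c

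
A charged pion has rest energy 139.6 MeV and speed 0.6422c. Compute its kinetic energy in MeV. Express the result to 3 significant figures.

γ = 1/√(1 − β²) = 1/√(1 − 0.41242084) = 1/√0.58757916 = 1/0.766537 = 1.30457.
Kinetic energy: K = (γ − 1)mc² = (1.30457 − 1) × 139.6 MeV = 0.30457 × 139.6 = 42.5 MeV.

42.5 MeV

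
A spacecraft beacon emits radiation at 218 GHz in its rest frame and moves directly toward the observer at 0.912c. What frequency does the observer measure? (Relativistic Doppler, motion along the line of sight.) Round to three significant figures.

1020 GHz

Relativistic Doppler (source moving toward): f_obs = f_src · √((1+β)/(1−β)).
With β = 0.912: factor = √(1.912/0.088) = 4.6613.
f_obs = 218 × 4.6613 = 1020 GHz.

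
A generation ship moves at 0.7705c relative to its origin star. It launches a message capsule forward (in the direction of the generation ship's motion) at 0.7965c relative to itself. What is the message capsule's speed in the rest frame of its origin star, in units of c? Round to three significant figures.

Relativistic velocity addition: u = (u' + v)/(1 + u'v/c²), with u' = 0.7965c and v = 0.7705c.
Numerator: 0.7965 + 0.7705 = 1.567. Denominator: 1 + (0.7965)(0.7705) = 1.61370325.
u = 1.567/1.61370325 = 0.97106, so the speed is 0.971c.

0.971c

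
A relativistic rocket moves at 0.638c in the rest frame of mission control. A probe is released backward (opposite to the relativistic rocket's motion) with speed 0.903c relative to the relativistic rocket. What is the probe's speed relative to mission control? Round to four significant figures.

0.6252c

In units of c, u = (u' + v)/(1 + u'v) with u' = −0.903 and v = 0.638.
Numerator: −0.903 + 0.638 = −0.265. Denominator: 1 + (−0.903)(0.638) = 0.423886.
u = −0.265/0.423886 = −0.62517, so the speed is 0.6252c.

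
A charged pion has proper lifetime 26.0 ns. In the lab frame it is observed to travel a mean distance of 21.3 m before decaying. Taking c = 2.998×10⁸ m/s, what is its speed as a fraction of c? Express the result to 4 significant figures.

d = βγcτ ⇒ βγ = d/(cτ) = 21.30 m / (7.7948 m) = 2.7326.
β = (βγ)/√(1+(βγ)²) = 2.7326/√8.4671 = 0.9391.

0.9391c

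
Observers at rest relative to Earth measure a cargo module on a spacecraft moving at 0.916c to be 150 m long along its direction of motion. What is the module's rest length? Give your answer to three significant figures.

Lorentz factor: γ = (1 − 0.839056)^(−1/2) = 2.4927.
Proper length: L₀ = γ·L = 2.4927 × 150 = 374 m.

374 m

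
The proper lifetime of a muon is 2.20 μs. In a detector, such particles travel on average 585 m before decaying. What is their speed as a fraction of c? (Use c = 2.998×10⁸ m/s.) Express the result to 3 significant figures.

Lab distance = (lab lifetime)·v = γτ·βc, so βγ = d/(cτ) = 585.0/(2.998×10⁸ × 2.200×10^-6) = 0.88695.
With βγ = 0.88695: γ² = 1 + (βγ)² = 1.78668, and β = (βγ)/γ = 0.88695/1.33667 = 0.664.

0.664c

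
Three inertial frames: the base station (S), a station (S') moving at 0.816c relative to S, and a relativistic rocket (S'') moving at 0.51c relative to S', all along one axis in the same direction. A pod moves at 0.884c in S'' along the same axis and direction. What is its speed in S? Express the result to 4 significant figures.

Compose velocities in two stages. Stage 1 (into S'): u₁ = (0.884+0.51)/(1+0.884×0.51) = 0.96082.
Stage 2 (into S): u = (0.96082+0.816)/(1+0.96082×0.816) = 0.99596, so the speed is 0.9960c.

0.9960c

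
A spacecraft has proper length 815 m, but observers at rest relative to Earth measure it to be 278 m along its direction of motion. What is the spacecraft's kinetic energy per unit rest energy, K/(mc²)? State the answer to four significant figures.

From L = L₀/γ: γ = 815/278 = 2.93165.
K/(mc²) = γ − 1 = 2.93165 − 1 = 1.932.

1.932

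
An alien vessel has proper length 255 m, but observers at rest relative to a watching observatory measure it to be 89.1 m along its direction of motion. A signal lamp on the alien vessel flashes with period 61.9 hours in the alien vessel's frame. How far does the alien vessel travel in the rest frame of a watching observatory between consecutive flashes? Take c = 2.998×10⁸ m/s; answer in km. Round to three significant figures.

Length contraction gives γ = L₀/L = 255/89.1 = 2.86195.
β = √(1 − 1/γ²) = 0.93697. Lab-frame period = γτ = 2.86195×61.9 hours = 177.15 hours. Distance = βc × γτ = 0.93697 × 2.998×10⁸ m/s × 637740 s = 1.7914×10^14 m = 1.79×10^11 km.

1.79×10^11 km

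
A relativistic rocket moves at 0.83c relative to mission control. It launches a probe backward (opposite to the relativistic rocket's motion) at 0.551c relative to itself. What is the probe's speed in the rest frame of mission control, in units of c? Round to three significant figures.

Relativistic velocity addition: u = (u' + v)/(1 + u'v/c²), with u' = −0.551c and v = 0.83c.
Numerator: −0.551 + 0.83 = 0.279. Denominator: 1 + (−0.551)(0.83) = 0.54267.
u = 0.279/0.54267 = 0.51412, so the speed is 0.514c.

0.514c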